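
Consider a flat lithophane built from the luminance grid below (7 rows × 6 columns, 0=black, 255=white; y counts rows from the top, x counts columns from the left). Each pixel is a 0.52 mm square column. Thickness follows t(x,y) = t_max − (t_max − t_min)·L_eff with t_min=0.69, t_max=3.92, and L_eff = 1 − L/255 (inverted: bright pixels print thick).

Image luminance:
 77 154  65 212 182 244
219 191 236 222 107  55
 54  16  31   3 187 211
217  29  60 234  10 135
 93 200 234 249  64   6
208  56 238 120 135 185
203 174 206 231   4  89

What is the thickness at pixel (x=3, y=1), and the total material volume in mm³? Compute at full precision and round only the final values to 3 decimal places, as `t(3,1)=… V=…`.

t(3,1)=3.502 V=27.859

span = t_max - t_min = 3.92 - 0.69 = 3.230
L(3,1) = 222, L_eff = 1 - 222/255 = 0.129412 (inverted)
t(3,1) = 3.92 - 3.230·0.129412 = 3.502
Σt over all 7·6 pixels = 38636/375 ≈ 103.0293333
V = pitch²·Σt = 0.52²·38636/375 = 27.859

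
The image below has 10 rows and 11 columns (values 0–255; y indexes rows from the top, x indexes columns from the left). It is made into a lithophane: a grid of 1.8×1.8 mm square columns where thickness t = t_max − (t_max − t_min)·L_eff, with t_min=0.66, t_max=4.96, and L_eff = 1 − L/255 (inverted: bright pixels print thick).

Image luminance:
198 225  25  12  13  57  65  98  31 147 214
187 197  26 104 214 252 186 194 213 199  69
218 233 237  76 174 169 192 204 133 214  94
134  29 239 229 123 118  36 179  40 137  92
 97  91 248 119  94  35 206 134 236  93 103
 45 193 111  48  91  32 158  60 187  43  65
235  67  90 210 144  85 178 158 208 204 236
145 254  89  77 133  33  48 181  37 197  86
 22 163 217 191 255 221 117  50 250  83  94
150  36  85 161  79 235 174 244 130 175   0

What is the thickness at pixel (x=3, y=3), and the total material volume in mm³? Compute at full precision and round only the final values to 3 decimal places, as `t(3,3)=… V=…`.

span = t_max - t_min = 4.96 - 0.66 = 4.300
L(3,3) = 229, L_eff = 1 - 229/255 = 0.101961 (inverted)
t(3,3) = 4.96 - 4.300·0.101961 = 4.522
Σt over all 10·11 pixels = 413818/1275 ≈ 324.5631373
V = pitch²·Σt = 1.8²·413818/1275 = 1051.585

t(3,3)=4.522 V=1051.585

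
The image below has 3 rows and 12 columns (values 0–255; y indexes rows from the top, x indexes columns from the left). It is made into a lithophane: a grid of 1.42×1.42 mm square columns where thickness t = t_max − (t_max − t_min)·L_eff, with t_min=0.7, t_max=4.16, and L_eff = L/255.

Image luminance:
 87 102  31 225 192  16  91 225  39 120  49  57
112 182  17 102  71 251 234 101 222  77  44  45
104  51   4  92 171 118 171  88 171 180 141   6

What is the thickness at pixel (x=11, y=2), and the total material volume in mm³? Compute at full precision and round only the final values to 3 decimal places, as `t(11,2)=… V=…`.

t(11,2)=4.079 V=192.838

span = t_max - t_min = 4.16 - 0.7 = 3.460
L(11,2) = 6, L_eff = 6/255 = 0.023529
t(11,2) = 4.16 - 3.460·0.023529 = 4.079
Σt over all 3·12 pixels = 1219343/12750 ≈ 95.6347451
V = pitch²·Σt = 1.42²·1219343/12750 = 192.838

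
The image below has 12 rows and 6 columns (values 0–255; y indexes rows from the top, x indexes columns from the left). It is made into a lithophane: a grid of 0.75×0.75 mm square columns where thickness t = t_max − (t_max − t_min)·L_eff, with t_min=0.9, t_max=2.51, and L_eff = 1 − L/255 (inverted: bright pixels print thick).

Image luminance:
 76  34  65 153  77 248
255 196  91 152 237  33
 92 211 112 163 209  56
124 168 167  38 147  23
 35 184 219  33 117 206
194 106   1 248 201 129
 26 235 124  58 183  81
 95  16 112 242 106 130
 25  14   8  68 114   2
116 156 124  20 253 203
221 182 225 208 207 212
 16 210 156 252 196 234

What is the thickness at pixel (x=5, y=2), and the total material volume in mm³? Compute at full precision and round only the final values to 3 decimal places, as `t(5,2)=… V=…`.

span = t_max - t_min = 2.51 - 0.9 = 1.610
L(5,2) = 56, L_eff = 1 - 56/255 = 0.780392 (inverted)
t(5,2) = 2.51 - 1.610·0.780392 = 1.254
Σt over all 12·6 pixels = 106761/850 ≈ 125.6011765
V = pitch²·Σt = 0.75²·106761/850 = 70.651

t(5,2)=1.254 V=70.651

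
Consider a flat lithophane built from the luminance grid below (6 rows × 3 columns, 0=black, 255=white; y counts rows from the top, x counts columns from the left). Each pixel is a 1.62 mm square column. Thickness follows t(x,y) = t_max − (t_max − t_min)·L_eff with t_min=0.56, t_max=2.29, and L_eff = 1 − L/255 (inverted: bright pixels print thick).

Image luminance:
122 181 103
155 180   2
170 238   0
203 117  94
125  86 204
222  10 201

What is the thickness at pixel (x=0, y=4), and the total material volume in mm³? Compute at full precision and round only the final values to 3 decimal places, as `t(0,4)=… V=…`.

span = t_max - t_min = 2.29 - 0.56 = 1.730
L(0,4) = 125, L_eff = 1 - 125/255 = 0.509804 (inverted)
t(0,4) = 2.29 - 1.730·0.509804 = 1.408
Σt over all 6·3 pixels = 674489/25500 ≈ 26.4505490
V = pitch²·Σt = 1.62²·674489/25500 = 69.417

t(0,4)=1.408 V=69.417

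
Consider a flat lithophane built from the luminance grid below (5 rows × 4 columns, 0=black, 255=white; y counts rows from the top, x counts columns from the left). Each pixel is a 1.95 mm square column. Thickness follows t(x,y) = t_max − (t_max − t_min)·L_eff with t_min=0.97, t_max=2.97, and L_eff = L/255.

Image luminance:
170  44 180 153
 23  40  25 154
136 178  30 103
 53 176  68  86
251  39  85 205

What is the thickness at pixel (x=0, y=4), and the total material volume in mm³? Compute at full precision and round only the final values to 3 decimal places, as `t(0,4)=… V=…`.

t(0,4)=1.001 V=160.287

span = t_max - t_min = 2.97 - 0.97 = 2.000
L(0,4) = 251, L_eff = 251/255 = 0.984314
t(0,4) = 2.97 - 2.000·0.984314 = 1.001
Σt over all 5·4 pixels = 3583/85 ≈ 42.1529412
V = pitch²·Σt = 1.95²·3583/85 = 160.287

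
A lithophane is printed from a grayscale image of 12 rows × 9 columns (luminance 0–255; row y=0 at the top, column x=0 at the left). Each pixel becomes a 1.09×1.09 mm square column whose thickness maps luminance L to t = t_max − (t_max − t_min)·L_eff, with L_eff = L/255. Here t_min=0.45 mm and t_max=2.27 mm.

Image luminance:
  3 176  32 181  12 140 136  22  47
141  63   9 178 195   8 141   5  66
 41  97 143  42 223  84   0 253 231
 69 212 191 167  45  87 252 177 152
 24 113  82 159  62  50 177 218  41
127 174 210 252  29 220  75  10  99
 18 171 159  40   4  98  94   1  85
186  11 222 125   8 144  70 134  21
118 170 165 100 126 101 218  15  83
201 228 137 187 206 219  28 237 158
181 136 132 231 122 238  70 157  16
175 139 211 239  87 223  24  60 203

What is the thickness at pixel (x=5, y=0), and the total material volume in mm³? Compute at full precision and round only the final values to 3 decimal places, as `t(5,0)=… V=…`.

t(5,0)=1.271 V=180.402

span = t_max - t_min = 2.27 - 0.45 = 1.820
L(5,0) = 140, L_eff = 140/255 = 0.549020
t(5,0) = 2.27 - 1.820·0.549020 = 1.271
Σt over all 12·9 pixels = 387193/2550 ≈ 151.8403922
V = pitch²·Σt = 1.09²·387193/2550 = 180.402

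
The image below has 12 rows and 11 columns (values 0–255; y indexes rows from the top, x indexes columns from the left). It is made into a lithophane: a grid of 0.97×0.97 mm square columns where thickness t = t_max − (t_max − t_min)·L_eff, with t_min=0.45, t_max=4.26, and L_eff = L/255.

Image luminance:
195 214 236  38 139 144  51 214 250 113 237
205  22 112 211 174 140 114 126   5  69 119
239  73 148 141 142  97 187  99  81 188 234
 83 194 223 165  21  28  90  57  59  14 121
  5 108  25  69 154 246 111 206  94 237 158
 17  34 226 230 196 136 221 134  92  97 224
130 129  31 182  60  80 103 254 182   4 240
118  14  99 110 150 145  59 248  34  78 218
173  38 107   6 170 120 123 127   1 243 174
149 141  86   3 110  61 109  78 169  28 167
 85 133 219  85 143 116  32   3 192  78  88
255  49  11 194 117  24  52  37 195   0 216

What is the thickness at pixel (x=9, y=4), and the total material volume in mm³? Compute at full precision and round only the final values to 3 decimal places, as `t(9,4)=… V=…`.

t(9,4)=0.719 V=301.246

span = t_max - t_min = 4.26 - 0.45 = 3.810
L(9,4) = 237, L_eff = 237/255 = 0.929412
t(9,4) = 4.26 - 3.810·0.929412 = 0.719
Σt over all 12·11 pixels = 2721431/8500 ≈ 320.1683529
V = pitch²·Σt = 0.97²·2721431/8500 = 301.246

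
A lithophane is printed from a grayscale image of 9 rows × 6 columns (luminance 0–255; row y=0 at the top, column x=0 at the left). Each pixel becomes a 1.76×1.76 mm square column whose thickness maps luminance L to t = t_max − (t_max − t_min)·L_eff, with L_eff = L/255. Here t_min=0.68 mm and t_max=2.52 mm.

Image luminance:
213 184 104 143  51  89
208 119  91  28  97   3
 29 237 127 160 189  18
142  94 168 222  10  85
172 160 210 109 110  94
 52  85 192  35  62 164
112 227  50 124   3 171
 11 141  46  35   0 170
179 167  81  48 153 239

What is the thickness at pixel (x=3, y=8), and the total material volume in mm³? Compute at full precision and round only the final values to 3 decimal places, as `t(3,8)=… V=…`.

span = t_max - t_min = 2.52 - 0.68 = 1.840
L(3,8) = 48, L_eff = 48/255 = 0.188235
t(3,8) = 2.52 - 1.840·0.188235 = 2.174
Σt over all 9·6 pixels = 193904/2125 ≈ 91.2489412
V = pitch²·Σt = 1.76²·193904/2125 = 282.653

t(3,8)=2.174 V=282.653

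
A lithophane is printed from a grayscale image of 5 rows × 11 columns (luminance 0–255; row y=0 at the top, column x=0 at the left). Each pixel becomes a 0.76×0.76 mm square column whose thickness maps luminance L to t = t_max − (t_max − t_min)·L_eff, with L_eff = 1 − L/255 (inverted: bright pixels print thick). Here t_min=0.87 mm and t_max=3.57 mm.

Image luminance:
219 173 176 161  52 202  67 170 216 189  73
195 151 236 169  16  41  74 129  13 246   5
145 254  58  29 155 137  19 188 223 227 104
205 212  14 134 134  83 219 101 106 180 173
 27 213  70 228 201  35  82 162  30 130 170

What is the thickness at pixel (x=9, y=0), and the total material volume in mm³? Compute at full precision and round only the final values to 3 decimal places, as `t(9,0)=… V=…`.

t(9,0)=2.871 V=73.023

span = t_max - t_min = 3.57 - 0.87 = 2.700
L(9,0) = 189, L_eff = 1 - 189/255 = 0.258824 (inverted)
t(9,0) = 3.57 - 2.700·0.258824 = 2.871
Σt over all 5·11 pixels = 214923/1700 ≈ 126.4252941
V = pitch²·Σt = 0.76²·214923/1700 = 73.023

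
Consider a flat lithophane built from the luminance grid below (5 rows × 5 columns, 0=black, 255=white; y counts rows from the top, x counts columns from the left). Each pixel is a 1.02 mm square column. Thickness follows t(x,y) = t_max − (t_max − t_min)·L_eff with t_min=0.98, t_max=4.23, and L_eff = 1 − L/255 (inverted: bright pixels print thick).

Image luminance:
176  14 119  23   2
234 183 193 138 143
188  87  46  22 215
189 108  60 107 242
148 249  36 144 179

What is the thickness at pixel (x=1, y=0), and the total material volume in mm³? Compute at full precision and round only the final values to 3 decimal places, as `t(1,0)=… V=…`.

t(1,0)=1.158 V=68.519

span = t_max - t_min = 4.23 - 0.98 = 3.250
L(1,0) = 14, L_eff = 1 - 14/255 = 0.945098 (inverted)
t(1,0) = 4.23 - 3.250·0.945098 = 1.158
Σt over all 5·5 pixels = 13435/204 ≈ 65.8578431
V = pitch²·Σt = 1.02²·13435/204 = 68.519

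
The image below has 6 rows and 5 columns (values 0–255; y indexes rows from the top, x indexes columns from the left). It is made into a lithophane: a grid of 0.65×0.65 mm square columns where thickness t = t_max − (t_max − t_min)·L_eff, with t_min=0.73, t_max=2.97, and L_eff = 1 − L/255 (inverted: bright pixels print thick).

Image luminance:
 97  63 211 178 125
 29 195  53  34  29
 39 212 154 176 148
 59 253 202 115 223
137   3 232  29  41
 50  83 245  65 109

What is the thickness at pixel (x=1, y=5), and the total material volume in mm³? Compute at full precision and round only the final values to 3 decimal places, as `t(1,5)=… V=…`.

span = t_max - t_min = 2.97 - 0.73 = 2.240
L(1,5) = 83, L_eff = 1 - 83/255 = 0.674510 (inverted)
t(1,5) = 2.97 - 2.240·0.674510 = 1.459
Σt over all 6·5 pixels = 681193/12750 ≈ 53.4269020
V = pitch²·Σt = 0.65²·681193/12750 = 22.573

t(1,5)=1.459 V=22.573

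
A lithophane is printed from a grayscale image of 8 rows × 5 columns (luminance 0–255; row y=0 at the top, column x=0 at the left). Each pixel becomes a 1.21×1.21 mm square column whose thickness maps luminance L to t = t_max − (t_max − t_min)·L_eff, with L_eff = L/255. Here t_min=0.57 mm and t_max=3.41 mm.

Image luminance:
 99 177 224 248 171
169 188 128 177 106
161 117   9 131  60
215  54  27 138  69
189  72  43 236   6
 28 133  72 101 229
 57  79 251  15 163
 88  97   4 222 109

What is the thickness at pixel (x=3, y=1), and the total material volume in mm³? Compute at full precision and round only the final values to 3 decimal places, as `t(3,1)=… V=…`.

span = t_max - t_min = 3.41 - 0.57 = 2.840
L(3,1) = 177, L_eff = 177/255 = 0.694118
t(3,1) = 3.41 - 2.840·0.694118 = 1.439
Σt over all 8·5 pixels = 30844/375 ≈ 82.2506667
V = pitch²·Σt = 1.21²·30844/375 = 120.423

t(3,1)=1.439 V=120.423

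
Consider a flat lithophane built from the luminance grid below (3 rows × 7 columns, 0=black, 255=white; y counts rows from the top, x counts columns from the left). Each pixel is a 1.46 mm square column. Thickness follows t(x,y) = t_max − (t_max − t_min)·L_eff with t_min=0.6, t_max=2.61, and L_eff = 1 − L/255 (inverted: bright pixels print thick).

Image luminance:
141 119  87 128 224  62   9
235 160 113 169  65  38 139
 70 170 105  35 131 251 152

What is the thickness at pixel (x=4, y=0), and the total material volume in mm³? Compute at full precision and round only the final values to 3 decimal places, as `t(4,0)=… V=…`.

span = t_max - t_min = 2.61 - 0.6 = 2.010
L(4,0) = 224, L_eff = 1 - 224/255 = 0.121569 (inverted)
t(4,0) = 2.61 - 2.010·0.121569 = 2.366
Σt over all 3·7 pixels = 281501/8500 ≈ 33.1177647
V = pitch²·Σt = 1.46²·281501/8500 = 70.594

t(4,0)=2.366 V=70.594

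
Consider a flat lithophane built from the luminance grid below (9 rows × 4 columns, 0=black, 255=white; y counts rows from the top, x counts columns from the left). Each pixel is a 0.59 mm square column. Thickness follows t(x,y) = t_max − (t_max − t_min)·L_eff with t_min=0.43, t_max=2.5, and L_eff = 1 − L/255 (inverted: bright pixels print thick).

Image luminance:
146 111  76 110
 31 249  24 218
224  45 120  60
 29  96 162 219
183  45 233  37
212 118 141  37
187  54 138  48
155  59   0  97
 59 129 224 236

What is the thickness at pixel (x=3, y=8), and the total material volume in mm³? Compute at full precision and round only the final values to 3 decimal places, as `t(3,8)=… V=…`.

t(3,8)=2.346 V=17.573

span = t_max - t_min = 2.5 - 0.43 = 2.070
L(3,8) = 236, L_eff = 1 - 236/255 = 0.074510 (inverted)
t(3,8) = 2.5 - 2.070·0.074510 = 2.346
Σt over all 9·4 pixels = 107277/2125 ≈ 50.4832941
V = pitch²·Σt = 0.59²·107277/2125 = 17.573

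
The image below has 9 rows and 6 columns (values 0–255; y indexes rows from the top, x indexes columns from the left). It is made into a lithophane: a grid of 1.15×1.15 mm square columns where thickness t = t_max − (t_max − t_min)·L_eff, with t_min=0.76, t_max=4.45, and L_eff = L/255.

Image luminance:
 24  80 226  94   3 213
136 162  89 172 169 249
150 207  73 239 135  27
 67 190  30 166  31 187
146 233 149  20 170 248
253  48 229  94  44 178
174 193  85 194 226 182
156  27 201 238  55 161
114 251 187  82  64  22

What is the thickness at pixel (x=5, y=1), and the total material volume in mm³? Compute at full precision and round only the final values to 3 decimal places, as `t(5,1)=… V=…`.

t(5,1)=0.847 V=173.444

span = t_max - t_min = 4.45 - 0.76 = 3.690
L(5,1) = 249, L_eff = 249/255 = 0.976471
t(5,1) = 4.45 - 3.690·0.976471 = 0.847
Σt over all 9·6 pixels = 1114761/8500 ≈ 131.1483529
V = pitch²·Σt = 1.15²·1114761/8500 = 173.444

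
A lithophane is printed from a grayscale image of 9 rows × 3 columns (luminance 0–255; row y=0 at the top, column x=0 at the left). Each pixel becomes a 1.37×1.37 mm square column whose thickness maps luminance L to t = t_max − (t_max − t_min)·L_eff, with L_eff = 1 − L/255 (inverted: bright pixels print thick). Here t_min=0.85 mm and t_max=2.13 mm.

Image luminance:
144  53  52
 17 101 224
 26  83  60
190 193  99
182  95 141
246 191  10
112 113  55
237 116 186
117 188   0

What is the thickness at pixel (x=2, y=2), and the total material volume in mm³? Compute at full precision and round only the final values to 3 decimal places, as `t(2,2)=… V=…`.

t(2,2)=1.151 V=73.515

span = t_max - t_min = 2.13 - 0.85 = 1.280
L(2,2) = 60, L_eff = 1 - 60/255 = 0.764706 (inverted)
t(2,2) = 2.13 - 1.280·0.764706 = 1.151
Σt over all 9·3 pixels = 332931/8500 ≈ 39.1683529
V = pitch²·Σt = 1.37²·332931/8500 = 73.515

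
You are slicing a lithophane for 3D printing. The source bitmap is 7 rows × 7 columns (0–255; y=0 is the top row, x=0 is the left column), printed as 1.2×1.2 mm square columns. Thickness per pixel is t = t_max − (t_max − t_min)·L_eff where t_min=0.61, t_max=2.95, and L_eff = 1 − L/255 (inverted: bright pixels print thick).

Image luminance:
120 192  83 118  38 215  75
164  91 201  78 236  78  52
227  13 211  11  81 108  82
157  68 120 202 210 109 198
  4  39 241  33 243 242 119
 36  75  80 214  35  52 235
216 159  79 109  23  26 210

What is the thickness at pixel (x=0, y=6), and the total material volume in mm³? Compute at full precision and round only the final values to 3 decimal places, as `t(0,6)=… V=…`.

t(0,6)=2.592 V=122.432

span = t_max - t_min = 2.95 - 0.61 = 2.340
L(0,6) = 216, L_eff = 1 - 216/255 = 0.152941 (inverted)
t(0,6) = 2.95 - 2.340·0.152941 = 2.592
Σt over all 7·7 pixels = 722689/8500 ≈ 85.0222353
V = pitch²·Σt = 1.2²·722689/8500 = 122.432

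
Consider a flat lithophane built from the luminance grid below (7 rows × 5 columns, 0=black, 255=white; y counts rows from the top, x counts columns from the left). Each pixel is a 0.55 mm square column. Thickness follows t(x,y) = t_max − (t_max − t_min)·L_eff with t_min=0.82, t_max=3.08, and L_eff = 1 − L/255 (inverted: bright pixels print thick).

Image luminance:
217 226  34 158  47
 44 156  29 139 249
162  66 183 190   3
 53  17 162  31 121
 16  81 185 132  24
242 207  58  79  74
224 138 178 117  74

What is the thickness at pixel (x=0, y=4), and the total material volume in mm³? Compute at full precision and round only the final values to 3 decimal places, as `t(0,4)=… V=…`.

t(0,4)=0.962 V=19.717

span = t_max - t_min = 3.08 - 0.82 = 2.260
L(0,4) = 16, L_eff = 1 - 16/255 = 0.937255 (inverted)
t(0,4) = 3.08 - 2.260·0.937255 = 0.962
Σt over all 7·5 pixels = 277011/4250 ≈ 65.1790588
V = pitch²·Σt = 0.55²·277011/4250 = 19.717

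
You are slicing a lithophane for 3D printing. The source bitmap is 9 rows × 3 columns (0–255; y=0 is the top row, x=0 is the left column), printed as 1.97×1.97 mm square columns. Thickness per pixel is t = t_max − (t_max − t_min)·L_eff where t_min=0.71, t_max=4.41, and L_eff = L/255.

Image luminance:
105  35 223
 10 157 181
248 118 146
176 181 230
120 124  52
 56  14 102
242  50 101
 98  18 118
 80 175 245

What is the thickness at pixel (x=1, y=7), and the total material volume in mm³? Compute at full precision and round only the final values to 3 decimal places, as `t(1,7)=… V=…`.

span = t_max - t_min = 4.41 - 0.71 = 3.700
L(1,7) = 18, L_eff = 18/255 = 0.070588
t(1,7) = 4.41 - 3.700·0.070588 = 4.149
Σt over all 9·3 pixels = 118429/1700 ≈ 69.6641176
V = pitch²·Σt = 1.97²·118429/1700 = 270.359

t(1,7)=4.149 V=270.359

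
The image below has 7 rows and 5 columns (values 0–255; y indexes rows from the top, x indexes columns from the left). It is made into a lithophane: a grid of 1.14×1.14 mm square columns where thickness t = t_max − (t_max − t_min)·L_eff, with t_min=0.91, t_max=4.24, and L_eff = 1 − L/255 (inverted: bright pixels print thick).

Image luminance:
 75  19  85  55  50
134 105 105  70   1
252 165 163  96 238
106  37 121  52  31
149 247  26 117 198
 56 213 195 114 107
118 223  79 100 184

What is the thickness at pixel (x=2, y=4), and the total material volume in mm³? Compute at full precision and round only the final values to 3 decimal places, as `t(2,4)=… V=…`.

t(2,4)=1.250 V=110.737

span = t_max - t_min = 4.24 - 0.91 = 3.330
L(2,4) = 26, L_eff = 1 - 26/255 = 0.898039 (inverted)
t(2,4) = 4.24 - 3.330·0.898039 = 1.250
Σt over all 7·5 pixels = 724271/8500 ≈ 85.2083529
V = pitch²·Σt = 1.14²·724271/8500 = 110.737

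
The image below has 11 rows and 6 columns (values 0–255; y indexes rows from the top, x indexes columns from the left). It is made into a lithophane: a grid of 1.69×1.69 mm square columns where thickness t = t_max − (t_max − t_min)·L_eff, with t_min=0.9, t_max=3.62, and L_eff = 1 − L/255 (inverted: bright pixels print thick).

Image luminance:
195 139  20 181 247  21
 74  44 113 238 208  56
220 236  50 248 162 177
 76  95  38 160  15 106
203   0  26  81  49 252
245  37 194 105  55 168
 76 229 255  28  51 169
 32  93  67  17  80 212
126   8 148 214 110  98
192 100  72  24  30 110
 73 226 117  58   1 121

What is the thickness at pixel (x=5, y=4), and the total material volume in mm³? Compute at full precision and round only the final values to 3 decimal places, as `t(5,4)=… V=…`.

t(5,4)=3.588 V=403.350

span = t_max - t_min = 3.62 - 0.9 = 2.720
L(5,4) = 252, L_eff = 1 - 252/255 = 0.011765 (inverted)
t(5,4) = 3.62 - 2.720·0.011765 = 3.588
Σt over all 11·6 pixels = 141.224
V = pitch²·Σt = 1.69²·141.224 = 403.350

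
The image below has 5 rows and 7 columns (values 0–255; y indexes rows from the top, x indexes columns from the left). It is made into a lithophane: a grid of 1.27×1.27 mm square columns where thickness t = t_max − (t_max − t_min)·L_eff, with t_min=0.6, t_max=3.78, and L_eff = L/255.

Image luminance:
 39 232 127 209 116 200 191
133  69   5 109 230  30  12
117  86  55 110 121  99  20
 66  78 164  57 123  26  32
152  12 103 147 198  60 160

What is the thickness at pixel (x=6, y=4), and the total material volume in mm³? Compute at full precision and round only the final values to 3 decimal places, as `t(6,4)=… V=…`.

t(6,4)=1.785 V=139.207

span = t_max - t_min = 3.78 - 0.6 = 3.180
L(6,4) = 160, L_eff = 160/255 = 0.627451
t(6,4) = 3.78 - 3.180·0.627451 = 1.785
Σt over all 5·7 pixels = 366811/4250 ≈ 86.3084706
V = pitch²·Σt = 1.27²·366811/4250 = 139.207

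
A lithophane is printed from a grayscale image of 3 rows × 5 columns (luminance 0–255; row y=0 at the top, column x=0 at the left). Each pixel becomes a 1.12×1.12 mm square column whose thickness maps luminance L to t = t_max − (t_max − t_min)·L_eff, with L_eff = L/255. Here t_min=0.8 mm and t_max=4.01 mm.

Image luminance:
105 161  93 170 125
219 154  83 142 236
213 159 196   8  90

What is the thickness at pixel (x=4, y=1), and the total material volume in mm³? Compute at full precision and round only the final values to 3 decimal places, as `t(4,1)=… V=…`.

t(4,1)=1.039 V=41.439

span = t_max - t_min = 4.01 - 0.8 = 3.210
L(4,1) = 236, L_eff = 236/255 = 0.925490
t(4,1) = 4.01 - 3.210·0.925490 = 1.039
Σt over all 3·5 pixels = 280797/8500 ≈ 33.0349412
V = pitch²·Σt = 1.12²·280797/8500 = 41.439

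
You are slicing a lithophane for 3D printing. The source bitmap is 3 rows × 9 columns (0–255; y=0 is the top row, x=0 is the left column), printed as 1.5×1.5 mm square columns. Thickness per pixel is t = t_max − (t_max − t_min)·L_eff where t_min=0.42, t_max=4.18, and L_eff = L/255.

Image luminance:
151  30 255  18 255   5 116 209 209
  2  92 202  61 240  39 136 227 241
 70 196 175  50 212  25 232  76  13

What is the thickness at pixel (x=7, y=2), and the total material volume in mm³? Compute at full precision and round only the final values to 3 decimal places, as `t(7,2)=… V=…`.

span = t_max - t_min = 4.18 - 0.42 = 3.760
L(7,2) = 76, L_eff = 76/255 = 0.298039
t(7,2) = 4.18 - 3.760·0.298039 = 3.059
Σt over all 3·9 pixels = 258003/4250 ≈ 60.7065882
V = pitch²·Σt = 1.5²·258003/4250 = 136.590

t(7,2)=3.059 V=136.590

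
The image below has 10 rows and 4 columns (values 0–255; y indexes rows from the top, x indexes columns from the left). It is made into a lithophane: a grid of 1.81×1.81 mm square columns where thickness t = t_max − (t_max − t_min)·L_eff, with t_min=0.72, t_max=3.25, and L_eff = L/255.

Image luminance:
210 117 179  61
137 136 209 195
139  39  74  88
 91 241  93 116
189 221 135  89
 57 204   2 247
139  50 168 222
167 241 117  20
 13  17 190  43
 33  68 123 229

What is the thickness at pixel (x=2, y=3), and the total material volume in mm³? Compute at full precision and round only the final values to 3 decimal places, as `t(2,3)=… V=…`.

t(2,3)=2.327 V=259.830

span = t_max - t_min = 3.25 - 0.72 = 2.530
L(2,3) = 93, L_eff = 93/255 = 0.364706
t(2,3) = 3.25 - 2.530·0.364706 = 2.327
Σt over all 10·4 pixels = 674141/8500 ≈ 79.3107059
V = pitch²·Σt = 1.81²·674141/8500 = 259.830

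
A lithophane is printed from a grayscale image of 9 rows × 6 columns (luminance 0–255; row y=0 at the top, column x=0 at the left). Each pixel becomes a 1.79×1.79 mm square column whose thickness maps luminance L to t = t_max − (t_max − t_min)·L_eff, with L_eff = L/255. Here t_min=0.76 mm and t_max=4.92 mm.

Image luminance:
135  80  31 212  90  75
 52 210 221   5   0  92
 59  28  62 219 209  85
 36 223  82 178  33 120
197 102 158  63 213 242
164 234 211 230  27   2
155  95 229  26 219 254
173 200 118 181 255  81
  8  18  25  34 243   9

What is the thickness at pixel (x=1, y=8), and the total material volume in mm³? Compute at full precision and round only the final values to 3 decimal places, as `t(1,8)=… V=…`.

t(1,8)=4.626 V=500.894

span = t_max - t_min = 4.92 - 0.76 = 4.160
L(1,8) = 18, L_eff = 18/255 = 0.070588
t(1,8) = 4.92 - 4.160·0.070588 = 4.626
Σt over all 9·6 pixels = 996598/6375 ≈ 156.3290980
V = pitch²·Σt = 1.79²·996598/6375 = 500.894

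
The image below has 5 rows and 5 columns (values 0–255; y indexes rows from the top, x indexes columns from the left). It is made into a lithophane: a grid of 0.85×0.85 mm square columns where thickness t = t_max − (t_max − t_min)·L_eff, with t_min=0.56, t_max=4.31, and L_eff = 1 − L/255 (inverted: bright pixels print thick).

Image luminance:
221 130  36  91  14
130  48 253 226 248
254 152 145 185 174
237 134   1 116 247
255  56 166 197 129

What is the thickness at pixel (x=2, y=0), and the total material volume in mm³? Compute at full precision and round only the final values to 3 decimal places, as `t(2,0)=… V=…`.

span = t_max - t_min = 4.31 - 0.56 = 3.750
L(2,0) = 36, L_eff = 1 - 36/255 = 0.858824 (inverted)
t(2,0) = 4.31 - 3.750·0.858824 = 1.089
Σt over all 5·5 pixels = 4797/68 ≈ 70.5441176
V = pitch²·Σt = 0.85²·4797/68 = 50.968

t(2,0)=1.089 V=50.968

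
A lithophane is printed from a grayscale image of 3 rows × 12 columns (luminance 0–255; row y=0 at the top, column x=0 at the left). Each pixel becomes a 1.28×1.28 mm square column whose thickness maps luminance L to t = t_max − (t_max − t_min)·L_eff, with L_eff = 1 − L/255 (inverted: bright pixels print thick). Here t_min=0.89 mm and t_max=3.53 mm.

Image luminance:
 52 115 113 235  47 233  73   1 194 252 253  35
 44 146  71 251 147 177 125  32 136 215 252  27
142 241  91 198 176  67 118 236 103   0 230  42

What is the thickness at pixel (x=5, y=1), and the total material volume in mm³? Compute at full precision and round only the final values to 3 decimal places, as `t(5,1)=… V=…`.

t(5,1)=2.722 V=135.101

span = t_max - t_min = 3.53 - 0.89 = 2.640
L(5,1) = 177, L_eff = 1 - 177/255 = 0.305882 (inverted)
t(5,1) = 3.53 - 2.640·0.305882 = 2.722
Σt over all 3·12 pixels = 7009/85 ≈ 82.4588235
V = pitch²·Σt = 1.28²·7009/85 = 135.101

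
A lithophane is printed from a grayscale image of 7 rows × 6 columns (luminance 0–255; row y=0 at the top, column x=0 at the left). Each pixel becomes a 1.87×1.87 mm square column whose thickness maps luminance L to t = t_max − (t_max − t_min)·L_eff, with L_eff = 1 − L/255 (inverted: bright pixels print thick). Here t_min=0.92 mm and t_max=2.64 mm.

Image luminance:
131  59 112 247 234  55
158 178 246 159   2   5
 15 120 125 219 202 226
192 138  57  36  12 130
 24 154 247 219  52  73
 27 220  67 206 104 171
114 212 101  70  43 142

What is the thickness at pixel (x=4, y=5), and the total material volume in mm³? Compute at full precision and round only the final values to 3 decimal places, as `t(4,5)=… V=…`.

span = t_max - t_min = 2.64 - 0.92 = 1.720
L(4,5) = 104, L_eff = 1 - 104/255 = 0.592157 (inverted)
t(4,5) = 2.64 - 1.720·0.592157 = 1.621
Σt over all 7·6 pixels = 74.416
V = pitch²·Σt = 1.87²·74.416 = 260.225

t(4,5)=1.621 V=260.225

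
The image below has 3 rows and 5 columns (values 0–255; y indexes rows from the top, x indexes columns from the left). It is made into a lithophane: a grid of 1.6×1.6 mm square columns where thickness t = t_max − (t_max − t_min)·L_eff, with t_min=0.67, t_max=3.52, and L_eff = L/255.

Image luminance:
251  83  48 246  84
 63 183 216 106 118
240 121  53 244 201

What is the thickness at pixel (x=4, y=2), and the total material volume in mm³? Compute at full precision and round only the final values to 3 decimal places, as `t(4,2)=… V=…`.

t(4,2)=1.274 V=70.591

span = t_max - t_min = 3.52 - 0.67 = 2.850
L(4,2) = 201, L_eff = 201/255 = 0.788235
t(4,2) = 3.52 - 2.850·0.788235 = 1.274
Σt over all 3·5 pixels = 46877/1700 ≈ 27.5747059
V = pitch²·Σt = 1.6²·46877/1700 = 70.591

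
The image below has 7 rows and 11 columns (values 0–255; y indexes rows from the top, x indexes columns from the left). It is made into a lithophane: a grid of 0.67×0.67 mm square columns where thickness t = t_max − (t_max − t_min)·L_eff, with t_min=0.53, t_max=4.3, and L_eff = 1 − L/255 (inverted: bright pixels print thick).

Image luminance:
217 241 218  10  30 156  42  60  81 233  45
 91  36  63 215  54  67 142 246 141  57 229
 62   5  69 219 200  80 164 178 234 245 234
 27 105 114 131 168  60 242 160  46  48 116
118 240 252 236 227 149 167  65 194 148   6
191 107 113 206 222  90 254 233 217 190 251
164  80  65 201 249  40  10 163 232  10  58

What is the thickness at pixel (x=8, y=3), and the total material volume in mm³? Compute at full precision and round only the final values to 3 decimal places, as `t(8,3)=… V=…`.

t(8,3)=1.210 V=89.525

span = t_max - t_min = 4.3 - 0.53 = 3.770
L(8,3) = 46, L_eff = 1 - 46/255 = 0.819608 (inverted)
t(8,3) = 4.3 - 3.770·0.819608 = 1.210
Σt over all 7·11 pixels = 1271372/6375 ≈ 199.4309020
V = pitch²·Σt = 0.67²·1271372/6375 = 89.525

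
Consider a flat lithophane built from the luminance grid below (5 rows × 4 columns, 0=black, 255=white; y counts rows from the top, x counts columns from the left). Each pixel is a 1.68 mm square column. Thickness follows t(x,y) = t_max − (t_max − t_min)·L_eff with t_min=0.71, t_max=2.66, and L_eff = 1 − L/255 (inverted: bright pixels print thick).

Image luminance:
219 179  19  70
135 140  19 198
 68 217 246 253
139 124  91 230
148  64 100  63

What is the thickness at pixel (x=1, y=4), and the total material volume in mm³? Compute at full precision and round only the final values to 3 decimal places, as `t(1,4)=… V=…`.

span = t_max - t_min = 2.66 - 0.71 = 1.950
L(1,4) = 64, L_eff = 1 - 64/255 = 0.749020 (inverted)
t(1,4) = 2.66 - 1.950·0.749020 = 1.199
Σt over all 5·4 pixels = 29763/850 ≈ 35.0152941
V = pitch²·Σt = 1.68²·29763/850 = 98.827

t(1,4)=1.199 V=98.827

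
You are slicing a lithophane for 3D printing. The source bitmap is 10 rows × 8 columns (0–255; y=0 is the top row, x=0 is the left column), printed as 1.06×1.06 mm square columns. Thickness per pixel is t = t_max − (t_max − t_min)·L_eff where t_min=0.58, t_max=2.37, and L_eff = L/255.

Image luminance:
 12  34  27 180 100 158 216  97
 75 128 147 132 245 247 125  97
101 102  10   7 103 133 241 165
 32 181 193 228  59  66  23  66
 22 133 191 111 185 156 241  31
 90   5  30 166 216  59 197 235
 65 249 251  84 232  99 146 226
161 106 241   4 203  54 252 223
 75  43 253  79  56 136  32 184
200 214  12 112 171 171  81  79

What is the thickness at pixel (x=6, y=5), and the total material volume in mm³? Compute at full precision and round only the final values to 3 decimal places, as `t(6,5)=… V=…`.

span = t_max - t_min = 2.37 - 0.58 = 1.790
L(6,5) = 197, L_eff = 197/255 = 0.772549
t(6,5) = 2.37 - 1.790·0.772549 = 0.987
Σt over all 10·8 pixels = 748133/6375 ≈ 117.3541961
V = pitch²·Σt = 1.06²·748133/6375 = 131.859

t(6,5)=0.987 V=131.859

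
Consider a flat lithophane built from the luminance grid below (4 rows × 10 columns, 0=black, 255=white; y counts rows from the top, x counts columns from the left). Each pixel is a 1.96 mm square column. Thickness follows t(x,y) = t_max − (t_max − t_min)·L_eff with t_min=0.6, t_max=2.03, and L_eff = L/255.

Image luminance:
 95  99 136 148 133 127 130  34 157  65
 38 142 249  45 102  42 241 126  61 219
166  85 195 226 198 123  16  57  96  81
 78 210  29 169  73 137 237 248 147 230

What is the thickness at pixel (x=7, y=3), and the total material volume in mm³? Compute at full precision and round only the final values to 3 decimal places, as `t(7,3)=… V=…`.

t(7,3)=0.639 V=200.129

span = t_max - t_min = 2.03 - 0.6 = 1.430
L(7,3) = 248, L_eff = 248/255 = 0.972549
t(7,3) = 2.03 - 1.430·0.972549 = 0.639
Σt over all 4·10 pixels = 44281/850 ≈ 52.0952941
V = pitch²·Σt = 1.96²·44281/850 = 200.129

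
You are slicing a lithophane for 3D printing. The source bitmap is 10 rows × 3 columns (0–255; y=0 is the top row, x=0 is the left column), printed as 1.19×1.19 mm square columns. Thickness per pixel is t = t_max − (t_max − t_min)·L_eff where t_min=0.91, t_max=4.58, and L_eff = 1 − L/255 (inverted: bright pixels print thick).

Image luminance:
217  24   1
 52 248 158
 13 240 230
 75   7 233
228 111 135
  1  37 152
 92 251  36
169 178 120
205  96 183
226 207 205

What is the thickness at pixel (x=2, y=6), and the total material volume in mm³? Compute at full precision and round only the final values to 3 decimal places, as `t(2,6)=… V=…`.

t(2,6)=1.428 V=122.832

span = t_max - t_min = 4.58 - 0.91 = 3.670
L(2,6) = 36, L_eff = 1 - 36/255 = 0.858824 (inverted)
t(2,6) = 4.58 - 3.670·0.858824 = 1.428
Σt over all 10·3 pixels = 110593/1275 ≈ 86.7396078
V = pitch²·Σt = 1.19²·110593/1275 = 122.832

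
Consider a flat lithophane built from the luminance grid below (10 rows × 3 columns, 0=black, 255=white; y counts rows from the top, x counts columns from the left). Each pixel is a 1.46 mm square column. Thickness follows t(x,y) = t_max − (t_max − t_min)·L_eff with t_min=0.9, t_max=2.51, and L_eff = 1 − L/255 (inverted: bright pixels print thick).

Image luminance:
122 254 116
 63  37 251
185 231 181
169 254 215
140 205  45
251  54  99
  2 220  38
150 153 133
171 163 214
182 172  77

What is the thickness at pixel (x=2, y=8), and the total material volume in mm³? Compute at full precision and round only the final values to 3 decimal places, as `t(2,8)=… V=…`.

t(2,8)=2.251 V=118.748

span = t_max - t_min = 2.51 - 0.9 = 1.610
L(2,8) = 214, L_eff = 1 - 214/255 = 0.160784 (inverted)
t(2,8) = 2.51 - 1.610·0.160784 = 2.251
Σt over all 10·3 pixels = 1420567/25500 ≈ 55.7085098
V = pitch²·Σt = 1.46²·1420567/25500 = 118.748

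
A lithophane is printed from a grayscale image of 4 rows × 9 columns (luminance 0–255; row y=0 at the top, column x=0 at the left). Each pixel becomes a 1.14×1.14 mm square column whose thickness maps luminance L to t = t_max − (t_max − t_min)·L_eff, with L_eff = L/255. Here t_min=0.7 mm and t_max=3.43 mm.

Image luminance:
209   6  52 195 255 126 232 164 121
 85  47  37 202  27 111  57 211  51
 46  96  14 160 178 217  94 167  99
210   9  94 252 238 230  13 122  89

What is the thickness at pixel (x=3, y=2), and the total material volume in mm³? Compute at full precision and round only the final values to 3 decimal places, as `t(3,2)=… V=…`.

t(3,2)=1.717 V=97.642

span = t_max - t_min = 3.43 - 0.7 = 2.730
L(3,2) = 160, L_eff = 160/255 = 0.627451
t(3,2) = 3.43 - 2.730·0.627451 = 1.717
Σt over all 4·9 pixels = 159656/2125 ≈ 75.1322353
V = pitch²·Σt = 1.14²·159656/2125 = 97.642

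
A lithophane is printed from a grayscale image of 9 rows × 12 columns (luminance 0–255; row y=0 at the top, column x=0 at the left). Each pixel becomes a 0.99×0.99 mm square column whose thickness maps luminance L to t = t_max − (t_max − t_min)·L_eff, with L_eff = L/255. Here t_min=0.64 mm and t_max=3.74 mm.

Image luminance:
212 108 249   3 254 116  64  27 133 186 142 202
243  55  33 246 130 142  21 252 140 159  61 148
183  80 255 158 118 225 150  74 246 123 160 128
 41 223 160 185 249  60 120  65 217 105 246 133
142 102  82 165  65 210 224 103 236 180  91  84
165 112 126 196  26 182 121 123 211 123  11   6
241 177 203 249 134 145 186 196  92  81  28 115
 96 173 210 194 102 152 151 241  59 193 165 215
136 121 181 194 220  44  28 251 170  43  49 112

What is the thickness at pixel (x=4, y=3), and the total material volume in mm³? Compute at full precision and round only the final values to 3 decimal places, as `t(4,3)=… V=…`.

t(4,3)=0.713 V=211.641

span = t_max - t_min = 3.74 - 0.64 = 3.100
L(4,3) = 249, L_eff = 249/255 = 0.976471
t(4,3) = 3.74 - 3.100·0.976471 = 0.713
Σt over all 9·12 pixels = 550643/2550 ≈ 215.9384314
V = pitch²·Σt = 0.99²·550643/2550 = 211.641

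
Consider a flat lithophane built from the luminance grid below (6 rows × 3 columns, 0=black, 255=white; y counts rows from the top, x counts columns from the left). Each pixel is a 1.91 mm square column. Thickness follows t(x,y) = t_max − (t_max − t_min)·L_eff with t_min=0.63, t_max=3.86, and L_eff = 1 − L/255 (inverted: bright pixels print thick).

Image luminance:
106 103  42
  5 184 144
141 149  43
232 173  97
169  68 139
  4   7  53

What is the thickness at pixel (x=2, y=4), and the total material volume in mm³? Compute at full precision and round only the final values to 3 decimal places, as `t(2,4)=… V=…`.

t(2,4)=2.391 V=127.272

span = t_max - t_min = 3.86 - 0.63 = 3.230
L(2,4) = 139, L_eff = 1 - 139/255 = 0.454902 (inverted)
t(2,4) = 3.86 - 3.230·0.454902 = 2.391
Σt over all 6·3 pixels = 52331/1500 ≈ 34.8873333
V = pitch²·Σt = 1.91²·52331/1500 = 127.272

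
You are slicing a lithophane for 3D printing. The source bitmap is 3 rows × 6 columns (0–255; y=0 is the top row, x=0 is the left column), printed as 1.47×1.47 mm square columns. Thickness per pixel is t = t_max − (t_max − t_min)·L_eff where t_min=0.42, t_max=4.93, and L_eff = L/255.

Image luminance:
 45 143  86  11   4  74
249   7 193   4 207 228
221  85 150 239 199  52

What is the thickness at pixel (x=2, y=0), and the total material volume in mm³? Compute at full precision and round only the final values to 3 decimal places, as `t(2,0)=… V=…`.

span = t_max - t_min = 4.93 - 0.42 = 4.510
L(2,0) = 86, L_eff = 86/255 = 0.337255
t(2,0) = 4.93 - 4.510·0.337255 = 3.409
Σt over all 3·6 pixels = 1272023/25500 ≈ 49.8832549
V = pitch²·Σt = 1.47²·1272023/25500 = 107.793

t(2,0)=3.409 V=107.793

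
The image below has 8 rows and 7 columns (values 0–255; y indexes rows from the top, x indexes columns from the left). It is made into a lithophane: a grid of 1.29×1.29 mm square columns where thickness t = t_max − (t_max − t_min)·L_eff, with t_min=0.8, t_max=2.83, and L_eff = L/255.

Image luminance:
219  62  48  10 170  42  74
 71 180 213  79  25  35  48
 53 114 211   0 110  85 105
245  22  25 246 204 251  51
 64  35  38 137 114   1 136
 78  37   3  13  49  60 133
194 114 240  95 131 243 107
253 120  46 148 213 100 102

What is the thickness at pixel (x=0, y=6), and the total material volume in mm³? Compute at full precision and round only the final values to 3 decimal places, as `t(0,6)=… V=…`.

t(0,6)=1.286 V=184.215

span = t_max - t_min = 2.83 - 0.8 = 2.030
L(0,6) = 194, L_eff = 194/255 = 0.760784
t(0,6) = 2.83 - 2.030·0.760784 = 1.286
Σt over all 8·7 pixels = 1411417/12750 ≈ 110.6993725
V = pitch²·Σt = 1.29²·1411417/12750 = 184.215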